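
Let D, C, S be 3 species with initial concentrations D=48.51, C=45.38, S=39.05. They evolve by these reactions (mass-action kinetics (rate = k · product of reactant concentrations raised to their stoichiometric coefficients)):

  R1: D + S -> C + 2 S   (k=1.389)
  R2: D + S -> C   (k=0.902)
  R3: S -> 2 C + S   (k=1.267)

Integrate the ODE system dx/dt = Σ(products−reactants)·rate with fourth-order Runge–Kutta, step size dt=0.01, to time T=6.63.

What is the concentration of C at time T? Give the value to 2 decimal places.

RK4 with dt=0.01: 663 steps to T=6.63. Trajectory (selected grid times):
t=0.00: D=48.51 C=45.38 S=39.05
t=0.74: D=0.00 C=186.19 S=49.36
t=1.47: D=0.00 C=277.50 S=49.36
t=2.21: D=0.00 C=370.06 S=49.36
t=2.95: D=0.00 C=462.62 S=49.36
t=3.68: D=0.00 C=553.93 S=49.36
t=4.42: D=0.00 C=646.50 S=49.36
t=5.16: D=0.00 C=739.06 S=49.36
t=5.89: D=0.00 C=830.37 S=49.36
t=6.63: D=0.00 C=922.93 S=49.36
Read off C at T=6.63: 922.93

C at T = 922.93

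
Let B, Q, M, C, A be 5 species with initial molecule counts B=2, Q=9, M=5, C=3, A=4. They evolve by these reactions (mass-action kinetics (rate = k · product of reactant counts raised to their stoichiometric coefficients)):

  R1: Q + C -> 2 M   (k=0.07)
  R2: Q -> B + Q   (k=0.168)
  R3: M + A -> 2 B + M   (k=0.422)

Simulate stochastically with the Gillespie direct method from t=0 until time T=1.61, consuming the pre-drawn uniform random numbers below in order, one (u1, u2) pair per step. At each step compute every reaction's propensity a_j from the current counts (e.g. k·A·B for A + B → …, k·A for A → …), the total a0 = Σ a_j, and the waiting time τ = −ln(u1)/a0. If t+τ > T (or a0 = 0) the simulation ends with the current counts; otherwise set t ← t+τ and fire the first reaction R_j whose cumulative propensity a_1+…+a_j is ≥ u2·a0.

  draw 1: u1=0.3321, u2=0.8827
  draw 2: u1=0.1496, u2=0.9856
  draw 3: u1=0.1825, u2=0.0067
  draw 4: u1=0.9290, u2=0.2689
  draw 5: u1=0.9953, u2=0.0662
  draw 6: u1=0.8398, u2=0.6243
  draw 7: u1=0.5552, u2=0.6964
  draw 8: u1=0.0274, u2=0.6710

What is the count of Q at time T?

Q at T = 7

t=0.000: B=2 Q=9 M=5 C=3 A=4
Draw 1: a1=1.890, a2=1.512, a3=8.440, a0=11.842; τ=−ln(0.3321)/11.842=0.093 → t=0.093; u2·a0=0.8827·11.842=10.453; a1+a2=3.402 < 10.453 ≤ a1+…+a3=11.842 → R3 fires; B=4 Q=9 M=5 C=3 A=3
Draw 2: a1=1.890, a2=1.512, a3=6.330, a0=9.732; τ=−ln(0.1496)/9.732=0.195 → t=0.288; u2·a0=0.9856·9.732=9.592; a1+a2=3.402 < 9.592 ≤ a1+…+a3=9.732 → R3 fires; B=6 Q=9 M=5 C=3 A=2
Draw 3: a1=1.890, a2=1.512, a3=4.220, a0=7.622; τ=−ln(0.1825)/7.622=0.223 → t=0.511; u2·a0=0.0067·7.622=0.051 ≤ a1=1.890 → R1 fires; B=6 Q=8 M=7 C=2 A=2
Draw 4: a1=1.120, a2=1.344, a3=5.908, a0=8.372; τ=−ln(0.9290)/8.372=0.009 → t=0.520; u2·a0=0.2689·8.372=2.251; a1=1.120 < 2.251 ≤ a1+a2=2.464 → R2 fires; B=7 Q=8 M=7 C=2 A=2
Draw 5: a1=1.120, a2=1.344, a3=5.908, a0=8.372; τ=−ln(0.9953)/8.372=0.001 → t=0.521; u2·a0=0.0662·8.372=0.554 ≤ a1=1.120 → R1 fires; B=7 Q=7 M=9 C=1 A=2
Draw 6: a1=0.490, a2=1.176, a3=7.596, a0=9.262; τ=−ln(0.8398)/9.262=0.019 → t=0.540; u2·a0=0.6243·9.262=5.782; a1+a2=1.666 < 5.782 ≤ a1+…+a3=9.262 → R3 fires; B=9 Q=7 M=9 C=1 A=1
Draw 7: a1=0.490, a2=1.176, a3=3.798, a0=5.464; τ=−ln(0.5552)/5.464=0.108 → t=0.647; u2·a0=0.6964·5.464=3.805; a1+a2=1.666 < 3.805 ≤ a1+…+a3=5.464 → R3 fires; B=11 Q=7 M=9 C=1 A=0
Draw 8: a1=0.490, a2=1.176, a3=0.000, a0=1.666; τ=−ln(0.0274)/1.666=2.159 → t=2.807 > T=1.61: stop.
Read off Q at T=1.61: 7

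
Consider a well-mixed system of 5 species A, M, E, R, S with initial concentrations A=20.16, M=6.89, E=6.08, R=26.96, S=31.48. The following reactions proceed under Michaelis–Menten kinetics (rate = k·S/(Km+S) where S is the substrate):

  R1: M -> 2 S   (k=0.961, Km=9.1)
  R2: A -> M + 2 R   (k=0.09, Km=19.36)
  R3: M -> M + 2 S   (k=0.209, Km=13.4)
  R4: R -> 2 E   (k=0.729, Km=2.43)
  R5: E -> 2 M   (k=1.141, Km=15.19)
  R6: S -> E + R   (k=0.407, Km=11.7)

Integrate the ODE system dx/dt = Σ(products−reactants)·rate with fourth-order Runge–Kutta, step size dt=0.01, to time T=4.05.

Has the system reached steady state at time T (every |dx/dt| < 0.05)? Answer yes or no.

Steady state at T: no

RK4 with dt=0.01: 405 steps to T=4.05. Trajectory (selected grid times):
t=0.00: A=20.16 M=6.89 E=6.08 R=26.96 S=31.48
t=0.45: A=20.14 M=7.03 E=6.66 R=26.83 S=31.79
t=0.90: A=20.12 M=7.18 E=7.24 R=26.71 S=32.10
t=1.35: A=20.10 M=7.35 E=7.80 R=26.58 S=32.41
t=1.80: A=20.08 M=7.53 E=8.36 R=26.46 S=32.73
t=2.25: A=20.06 M=7.73 E=8.91 R=26.34 S=33.06
t=2.70: A=20.04 M=7.93 E=9.45 R=26.21 S=33.39
t=3.15: A=20.02 M=8.15 E=9.99 R=26.09 S=33.73
t=3.60: A=20.00 M=8.38 E=10.52 R=25.97 S=34.08
t=4.05: A=19.97 M=8.62 E=11.04 R=25.84 S=34.44
Rates at T: R1=0.4675, R2=0.0457, R3=0.0818, R4=0.6663, R5=0.4803, R6=0.3038
dx/dt at T (Σ net stoichiometry × rate): A=-0.0457, M=+0.5388, E=+1.1562, R=-0.2712, S=+0.7948
Largest |dx/dt| is |+1.1562| (E) ≥ 0.05 → not steady.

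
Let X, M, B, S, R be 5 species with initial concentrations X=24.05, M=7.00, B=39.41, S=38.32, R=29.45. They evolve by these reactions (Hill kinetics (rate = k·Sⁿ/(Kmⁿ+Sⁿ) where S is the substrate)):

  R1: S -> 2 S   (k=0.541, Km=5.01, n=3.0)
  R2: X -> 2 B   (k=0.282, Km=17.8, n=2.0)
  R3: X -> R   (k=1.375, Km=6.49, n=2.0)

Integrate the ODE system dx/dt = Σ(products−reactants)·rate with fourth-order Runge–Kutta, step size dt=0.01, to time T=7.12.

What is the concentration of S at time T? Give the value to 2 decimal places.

RK4 with dt=0.01: 712 steps to T=7.12. Trajectory (selected grid times):
t=0.00: X=24.05 M=7.00 B=39.41 S=38.32 R=29.45
t=0.79: X=22.90 M=7.00 B=39.69 S=38.75 R=30.46
t=1.58: X=21.76 M=7.00 B=39.97 S=39.17 R=31.46
t=2.37: X=20.64 M=7.00 B=40.23 S=39.60 R=32.45
t=3.16: X=19.53 M=7.00 B=40.48 S=40.03 R=33.44
t=3.96: X=18.43 M=7.00 B=40.72 S=40.46 R=34.42
t=4.75: X=17.35 M=7.00 B=40.94 S=40.88 R=35.38
t=5.54: X=16.30 M=7.00 B=41.15 S=41.31 R=36.33
t=6.33: X=15.28 M=7.00 B=41.35 S=41.74 R=37.26
t=7.12: X=14.27 M=7.00 B=41.53 S=42.16 R=38.17
Read off S at T=7.12: 42.16

S at T = 42.16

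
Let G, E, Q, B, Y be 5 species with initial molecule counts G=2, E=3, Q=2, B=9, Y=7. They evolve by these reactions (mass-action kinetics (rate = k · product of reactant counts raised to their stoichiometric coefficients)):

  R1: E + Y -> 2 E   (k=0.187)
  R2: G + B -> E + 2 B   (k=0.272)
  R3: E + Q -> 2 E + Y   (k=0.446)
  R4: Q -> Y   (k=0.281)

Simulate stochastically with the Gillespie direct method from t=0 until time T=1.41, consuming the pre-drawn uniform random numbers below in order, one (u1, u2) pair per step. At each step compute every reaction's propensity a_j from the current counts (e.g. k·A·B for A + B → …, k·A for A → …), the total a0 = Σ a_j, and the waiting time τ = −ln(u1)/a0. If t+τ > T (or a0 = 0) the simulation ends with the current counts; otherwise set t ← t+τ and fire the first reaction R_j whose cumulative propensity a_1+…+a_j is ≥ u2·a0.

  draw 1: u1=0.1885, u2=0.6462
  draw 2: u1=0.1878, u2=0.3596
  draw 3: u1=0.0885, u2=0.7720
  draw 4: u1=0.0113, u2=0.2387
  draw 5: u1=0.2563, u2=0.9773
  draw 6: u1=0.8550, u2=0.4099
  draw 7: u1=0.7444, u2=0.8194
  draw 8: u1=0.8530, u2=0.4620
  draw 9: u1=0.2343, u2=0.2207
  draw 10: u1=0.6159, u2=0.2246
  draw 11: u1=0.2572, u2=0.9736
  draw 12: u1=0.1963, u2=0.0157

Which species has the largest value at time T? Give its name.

t=0.000: G=2 E=3 Q=2 B=9 Y=7
Draw 1: a1=3.927, a2=4.896, a3=2.676, a4=0.562, a0=12.061; τ=−ln(0.1885)/12.061=0.138 → t=0.138; u2·a0=0.6462·12.061=7.794; a1=3.927 < 7.794 ≤ a1+a2=8.823 → R2 fires; G=1 E=4 Q=2 B=10 Y=7
Draw 2: a1=5.236, a2=2.720, a3=3.568, a4=0.562, a0=12.086; τ=−ln(0.1878)/12.086=0.138 → t=0.277; u2·a0=0.3596·12.086=4.346 ≤ a1=5.236 → R1 fires; G=1 E=5 Q=2 B=10 Y=6
Draw 3: a1=5.610, a2=2.720, a3=4.460, a4=0.562, a0=13.352; τ=−ln(0.0885)/13.352=0.182 → t=0.458; u2·a0=0.7720·13.352=10.308; a1+a2=8.330 < 10.308 ≤ a1+…+a3=12.790 → R3 fires; G=1 E=6 Q=1 B=10 Y=7
Draw 4: a1=7.854, a2=2.720, a3=2.676, a4=0.281, a0=13.531; τ=−ln(0.0113)/13.531=0.331 → t=0.790; u2·a0=0.2387·13.531=3.230 ≤ a1=7.854 → R1 fires; G=1 E=7 Q=1 B=10 Y=6
Draw 5: a1=7.854, a2=2.720, a3=3.122, a4=0.281, a0=13.977; τ=−ln(0.2563)/13.977=0.097 → t=0.887; u2·a0=0.9773·13.977=13.660; a1+a2=10.574 < 13.660 ≤ a1+…+a3=13.696 → R3 fires; G=1 E=8 Q=0 B=10 Y=7
Draw 6: a1=10.472, a2=2.720, a3=0.000, a4=0.000, a0=13.192; τ=−ln(0.8550)/13.192=0.012 → t=0.899; u2·a0=0.4099·13.192=5.407 ≤ a1=10.472 → R1 fires; G=1 E=9 Q=0 B=10 Y=6
Draw 7: a1=10.098, a2=2.720, a3=0.000, a4=0.000, a0=12.818; τ=−ln(0.7444)/12.818=0.023 → t=0.922; u2·a0=0.8194·12.818=10.503; a1=10.098 < 10.503 ≤ a1+a2=12.818 → R2 fires; G=0 E=10 Q=0 B=11 Y=6
Draw 8: a1=11.220, a2=0.000, a3=0.000, a4=0.000, a0=11.220; τ=−ln(0.8530)/11.220=0.014 → t=0.936; u2·a0=0.4620·11.220=5.184 ≤ a1=11.220 → R1 fires; G=0 E=11 Q=0 B=11 Y=5
Draw 9: a1=10.285, a2=0.000, a3=0.000, a4=0.000, a0=10.285; τ=−ln(0.2343)/10.285=0.141 → t=1.077; u2·a0=0.2207·10.285=2.270 ≤ a1=10.285 → R1 fires; G=0 E=12 Q=0 B=11 Y=4
Draw 10: a1=8.976, a2=0.000, a3=0.000, a4=0.000, a0=8.976; τ=−ln(0.6159)/8.976=0.054 → t=1.131; u2·a0=0.2246·8.976=2.016 ≤ a1=8.976 → R1 fires; G=0 E=13 Q=0 B=11 Y=3
Draw 11: a1=7.293, a2=0.000, a3=0.000, a4=0.000, a0=7.293; τ=−ln(0.2572)/7.293=0.186 → t=1.317; u2·a0=0.9736·7.293=7.100 ≤ a1=7.293 → R1 fires; G=0 E=14 Q=0 B=11 Y=2
Draw 12: a1=5.236, a2=0.000, a3=0.000, a4=0.000, a0=5.236; τ=−ln(0.1963)/5.236=0.311 → t=1.628 > T=1.41: stop.
At T=1.41: G=0 E=14 Q=0 B=11 Y=2; the largest is E.

Dominant species at T: E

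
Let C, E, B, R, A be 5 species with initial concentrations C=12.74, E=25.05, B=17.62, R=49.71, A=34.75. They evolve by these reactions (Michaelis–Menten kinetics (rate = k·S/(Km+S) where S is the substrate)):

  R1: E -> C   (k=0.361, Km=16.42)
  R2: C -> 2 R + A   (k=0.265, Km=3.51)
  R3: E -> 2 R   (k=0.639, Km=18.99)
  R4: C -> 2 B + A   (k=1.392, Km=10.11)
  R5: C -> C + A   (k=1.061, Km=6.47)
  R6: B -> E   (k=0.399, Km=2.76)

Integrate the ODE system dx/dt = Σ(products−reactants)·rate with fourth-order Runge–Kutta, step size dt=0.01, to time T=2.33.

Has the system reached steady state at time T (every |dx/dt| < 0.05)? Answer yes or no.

RK4 with dt=0.01: 233 steps to T=2.33. Trajectory (selected grid times):
t=0.00: C=12.74 E=25.05 B=17.62 R=49.71 A=34.75
t=0.26: C=12.54 E=24.99 B=17.93 R=50.01 A=35.19
t=0.52: C=12.34 E=24.93 B=18.24 R=50.30 A=35.62
t=0.78: C=12.15 E=24.87 B=18.55 R=50.60 A=36.05
t=1.04: C=11.96 E=24.81 B=18.85 R=50.89 A=36.48
t=1.29: C=11.77 E=24.75 B=19.14 R=51.18 A=36.90
t=1.55: C=11.58 E=24.69 B=19.44 R=51.47 A=37.32
t=1.81: C=11.39 E=24.63 B=19.73 R=51.76 A=37.74
t=2.07: C=11.20 E=24.57 B=20.02 R=52.06 A=38.16
t=2.33: C=11.02 E=24.51 B=20.31 R=52.35 A=38.58
Rates at T: R1=0.2162, R2=0.2010, R3=0.3601, R4=0.7259, R5=0.6685, R6=0.3513
dx/dt at T (Σ net stoichiometry × rate): C=-0.7107, E=-0.2250, B=+1.1006, R=+1.1221, A=+1.5954
Largest |dx/dt| is |+1.5954| (A) ≥ 0.05 → not steady.

Steady state at T: no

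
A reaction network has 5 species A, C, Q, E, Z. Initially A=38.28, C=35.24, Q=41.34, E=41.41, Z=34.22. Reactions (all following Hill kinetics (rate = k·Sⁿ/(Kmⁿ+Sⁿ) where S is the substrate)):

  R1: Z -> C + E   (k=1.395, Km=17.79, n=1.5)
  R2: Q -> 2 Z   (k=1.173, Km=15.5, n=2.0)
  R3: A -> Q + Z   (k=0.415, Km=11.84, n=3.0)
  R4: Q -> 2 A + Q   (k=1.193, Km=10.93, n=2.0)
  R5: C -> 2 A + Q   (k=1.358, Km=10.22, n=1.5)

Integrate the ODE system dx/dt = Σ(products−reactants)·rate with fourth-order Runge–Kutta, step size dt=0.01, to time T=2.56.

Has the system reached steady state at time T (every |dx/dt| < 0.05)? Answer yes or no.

Steady state at T: no

RK4 with dt=0.01: 256 steps to T=2.56. Trajectory (selected grid times):
t=0.00: A=38.28 C=35.24 Q=41.34 E=41.41 Z=34.22
t=0.28: A=39.45 C=35.20 Q=41.49 E=41.69 Z=34.62
t=0.57: A=40.66 C=35.15 Q=41.65 E=41.99 Z=35.04
t=0.85: A=41.83 C=35.11 Q=41.81 E=42.28 Z=35.45
t=1.14: A=43.04 C=35.07 Q=41.97 E=42.58 Z=35.86
t=1.42: A=44.21 C=35.03 Q=42.12 E=42.87 Z=36.27
t=1.71: A=45.42 C=34.99 Q=42.28 E=43.17 Z=36.68
t=1.99: A=46.59 C=34.96 Q=42.43 E=43.46 Z=37.08
t=2.28: A=47.80 C=34.92 Q=42.59 E=43.77 Z=37.50
t=2.56: A=48.97 C=34.89 Q=42.74 E=44.06 Z=37.90
Rates at T: R1=1.0555, R2=1.0367, R3=0.4092, R4=1.1198, R5=1.1722
dx/dt at T (Σ net stoichiometry × rate): A=+4.1746, C=-0.1166, Q=+0.5447, E=+1.0555, Z=+1.4270
Largest |dx/dt| is |+4.1746| (A) ≥ 0.05 → not steady.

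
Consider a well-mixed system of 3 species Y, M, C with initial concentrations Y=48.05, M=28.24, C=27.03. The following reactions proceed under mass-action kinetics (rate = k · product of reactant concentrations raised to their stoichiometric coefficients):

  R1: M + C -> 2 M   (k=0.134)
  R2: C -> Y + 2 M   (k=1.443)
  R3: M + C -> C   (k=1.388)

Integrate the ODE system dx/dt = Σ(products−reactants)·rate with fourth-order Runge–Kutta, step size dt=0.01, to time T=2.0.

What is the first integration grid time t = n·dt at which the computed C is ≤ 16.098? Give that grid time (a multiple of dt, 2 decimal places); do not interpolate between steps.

RK4 with dt=0.01: 200 steps to T=2.0. Trajectory (selected grid times):
t=0.00: Y=48.05 M=28.24 C=27.03
t=0.22: Y=54.54 M=2.39 C=16.40
t=0.23: Y=54.77 M=2.38 C=16.11
t=0.24: Y=55.00 M=2.36 C=15.83
t=0.44: Y=58.85 M=2.30 C=11.15
t=0.67: Y=61.90 M=2.30 C=7.45
t=0.89: Y=63.86 M=2.30 C=5.07
t=1.11: Y=65.20 M=2.30 C=3.45
t=1.33: Y=66.10 M=2.30 C=2.34
t=1.56: Y=66.75 M=2.30 C=1.57
t=1.78: Y=67.16 M=2.30 C=1.07
t=2.00: Y=67.44 M=2.30 C=0.73
C(0.23)=16.109 > 16.098 but C(0.24)=15.828 ≤ 16.098, so the first grid time is t=0.24.

Threshold first reached at t = 0.24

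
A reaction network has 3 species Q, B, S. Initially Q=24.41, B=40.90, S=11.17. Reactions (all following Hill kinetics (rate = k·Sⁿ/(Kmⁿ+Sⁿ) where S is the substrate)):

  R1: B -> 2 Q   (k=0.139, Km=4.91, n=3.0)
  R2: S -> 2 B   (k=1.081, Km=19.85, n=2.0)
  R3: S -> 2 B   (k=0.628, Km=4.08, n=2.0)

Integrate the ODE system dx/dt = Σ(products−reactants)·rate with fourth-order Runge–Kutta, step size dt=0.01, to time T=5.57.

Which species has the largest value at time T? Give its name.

Dominant species at T: B

RK4 with dt=0.01: 557 steps to T=5.57. Trajectory (selected grid times):
t=0.00: Q=24.41 B=40.90 S=11.17
t=0.62: Q=24.58 B=41.81 S=10.67
t=1.24: Q=24.75 B=42.69 S=10.19
t=1.86: Q=24.93 B=43.54 S=9.72
t=2.48: Q=25.10 B=44.36 S=9.27
t=3.09: Q=25.27 B=45.14 S=8.84
t=3.71: Q=25.44 B=45.90 S=8.41
t=4.33: Q=25.61 B=46.63 S=8.00
t=4.95: Q=25.78 B=47.34 S=7.61
t=5.57: Q=25.96 B=48.02 S=7.23
At T=5.57: Q=25.96 B=48.02 S=7.23; the largest is B.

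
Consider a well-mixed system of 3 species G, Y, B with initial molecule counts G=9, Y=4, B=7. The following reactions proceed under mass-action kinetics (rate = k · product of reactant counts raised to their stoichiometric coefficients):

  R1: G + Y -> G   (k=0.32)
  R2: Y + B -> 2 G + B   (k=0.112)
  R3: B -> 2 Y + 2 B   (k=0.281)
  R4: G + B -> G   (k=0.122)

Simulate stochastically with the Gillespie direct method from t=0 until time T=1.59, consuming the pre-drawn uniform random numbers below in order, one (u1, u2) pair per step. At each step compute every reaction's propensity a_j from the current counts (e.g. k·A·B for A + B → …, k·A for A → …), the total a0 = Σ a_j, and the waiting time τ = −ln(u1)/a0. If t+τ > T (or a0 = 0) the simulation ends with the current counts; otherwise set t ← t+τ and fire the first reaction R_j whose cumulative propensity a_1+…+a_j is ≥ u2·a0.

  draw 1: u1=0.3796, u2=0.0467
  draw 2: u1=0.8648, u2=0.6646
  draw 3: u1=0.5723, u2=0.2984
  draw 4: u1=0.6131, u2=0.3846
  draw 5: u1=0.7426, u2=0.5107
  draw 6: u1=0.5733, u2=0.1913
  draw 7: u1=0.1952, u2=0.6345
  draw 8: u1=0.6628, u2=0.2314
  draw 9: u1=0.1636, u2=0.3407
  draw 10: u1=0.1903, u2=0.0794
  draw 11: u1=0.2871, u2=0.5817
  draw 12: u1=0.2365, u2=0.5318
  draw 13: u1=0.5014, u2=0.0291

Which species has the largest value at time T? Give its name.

Dominant species at T: G

t=0.000: G=9 Y=4 B=7
Draw 1: a1=11.520, a2=3.136, a3=1.967, a4=7.686, a0=24.309; τ=−ln(0.3796)/24.309=0.040 → t=0.040; u2·a0=0.0467·24.309=1.135 ≤ a1=11.520 → R1 fires; G=9 Y=3 B=7
Draw 2: a1=8.640, a2=2.352, a3=1.967, a4=7.686, a0=20.645; τ=−ln(0.8648)/20.645=0.007 → t=0.047; u2·a0=0.6646·20.645=13.721; a1+…+a3=12.959 < 13.721 ≤ a1+…+a4=20.645 → R4 fires; G=9 Y=3 B=6
Draw 3: a1=8.640, a2=2.016, a3=1.686, a4=6.588, a0=18.930; τ=−ln(0.5723)/18.930=0.029 → t=0.076; u2·a0=0.2984·18.930=5.649 ≤ a1=8.640 → R1 fires; G=9 Y=2 B=6
Draw 4: a1=5.760, a2=1.344, a3=1.686, a4=6.588, a0=15.378; τ=−ln(0.6131)/15.378=0.032 → t=0.108; u2·a0=0.3846·15.378=5.914; a1=5.760 < 5.914 ≤ a1+a2=7.104 → R2 fires; G=11 Y=1 B=6
Draw 5: a1=3.520, a2=0.672, a3=1.686, a4=8.052, a0=13.930; τ=−ln(0.7426)/13.930=0.021 → t=0.130; u2·a0=0.5107·13.930=7.114; a1+…+a3=5.878 < 7.114 ≤ a1+…+a4=13.930 → R4 fires; G=11 Y=1 B=5
Draw 6: a1=3.520, a2=0.560, a3=1.405, a4=6.710, a0=12.195; τ=−ln(0.5733)/12.195=0.046 → t=0.175; u2·a0=0.1913·12.195=2.333 ≤ a1=3.520 → R1 fires; G=11 Y=0 B=5
Draw 7: a1=0.000, a2=0.000, a3=1.405, a4=6.710, a0=8.115; τ=−ln(0.1952)/8.115=0.201 → t=0.376; u2·a0=0.6345·8.115=5.149; a1+…+a3=1.405 < 5.149 ≤ a1+…+a4=8.115 → R4 fires; G=11 Y=0 B=4
Draw 8: a1=0.000, a2=0.000, a3=1.124, a4=5.368, a0=6.492; τ=−ln(0.6628)/6.492=0.063 → t=0.440; u2·a0=0.2314·6.492=1.502; a1+…+a3=1.124 < 1.502 ≤ a1+…+a4=6.492 → R4 fires; G=11 Y=0 B=3
Draw 9: a1=0.000, a2=0.000, a3=0.843, a4=4.026, a0=4.869; τ=−ln(0.1636)/4.869=0.372 → t=0.812; u2·a0=0.3407·4.869=1.659; a1+…+a3=0.843 < 1.659 ≤ a1+…+a4=4.869 → R4 fires; G=11 Y=0 B=2
Draw 10: a1=0.000, a2=0.000, a3=0.562, a4=2.684, a0=3.246; τ=−ln(0.1903)/3.246=0.511 → t=1.323; u2·a0=0.0794·3.246=0.258; a1+a2=0.000 < 0.258 ≤ a1+…+a3=0.562 → R3 fires; G=11 Y=2 B=3
Draw 11: a1=7.040, a2=0.672, a3=0.843, a4=4.026, a0=12.581; τ=−ln(0.2871)/12.581=0.099 → t=1.422; u2·a0=0.5817·12.581=7.318; a1=7.040 < 7.318 ≤ a1+a2=7.712 → R2 fires; G=13 Y=1 B=3
Draw 12: a1=4.160, a2=0.336, a3=0.843, a4=4.758, a0=10.097; τ=−ln(0.2365)/10.097=0.143 → t=1.565; u2·a0=0.5318·10.097=5.370; a1+…+a3=5.339 < 5.370 ≤ a1+…+a4=10.097 → R4 fires; G=13 Y=1 B=2
Draw 13: a1=4.160, a2=0.224, a3=0.562, a4=3.172, a0=8.118; τ=−ln(0.5014)/8.118=0.085 → t=1.650 > T=1.59: stop.
At T=1.59: G=13 Y=1 B=2; the largest is G.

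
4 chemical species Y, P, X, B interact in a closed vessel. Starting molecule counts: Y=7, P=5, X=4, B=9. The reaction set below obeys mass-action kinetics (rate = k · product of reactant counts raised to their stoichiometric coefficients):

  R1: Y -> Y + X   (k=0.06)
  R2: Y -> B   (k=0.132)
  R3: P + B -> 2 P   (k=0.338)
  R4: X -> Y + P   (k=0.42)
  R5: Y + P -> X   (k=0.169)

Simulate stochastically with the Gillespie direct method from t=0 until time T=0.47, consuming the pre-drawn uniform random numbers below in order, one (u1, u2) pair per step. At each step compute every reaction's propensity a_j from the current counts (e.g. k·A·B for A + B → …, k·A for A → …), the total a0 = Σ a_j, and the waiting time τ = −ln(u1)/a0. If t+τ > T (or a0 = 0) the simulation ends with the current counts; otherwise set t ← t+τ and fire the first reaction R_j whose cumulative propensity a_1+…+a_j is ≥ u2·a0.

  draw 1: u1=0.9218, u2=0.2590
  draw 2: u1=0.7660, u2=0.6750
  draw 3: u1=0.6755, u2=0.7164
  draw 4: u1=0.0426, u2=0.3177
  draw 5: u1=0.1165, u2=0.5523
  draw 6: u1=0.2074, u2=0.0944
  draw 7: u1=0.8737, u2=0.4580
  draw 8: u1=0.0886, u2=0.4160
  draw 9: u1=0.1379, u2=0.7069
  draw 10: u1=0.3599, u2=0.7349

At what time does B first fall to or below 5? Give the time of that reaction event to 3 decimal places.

Threshold first reached at t = 0.278

t=0.000: Y=7 P=5 X=4 B=9
Draw 1: a1=0.420, a2=0.924, a3=15.210, a4=1.680, a5=5.915, a0=24.149; τ=−ln(0.9218)/24.149=0.003 → t=0.003; u2·a0=0.2590·24.149=6.255; a1+a2=1.344 < 6.255 ≤ a1+…+a3=16.554 → R3 fires; Y=7 P=6 X=4 B=8
Draw 2: a1=0.420, a2=0.924, a3=16.224, a4=1.680, a5=7.098, a0=26.346; τ=−ln(0.7660)/26.346=0.010 → t=0.013; u2·a0=0.6750·26.346=17.784; a1+…+a3=17.568 < 17.784 ≤ a1+…+a4=19.248 → R4 fires; Y=8 P=7 X=3 B=8
Draw 3: a1=0.480, a2=1.056, a3=18.928, a4=1.260, a5=9.464, a0=31.188; τ=−ln(0.6755)/31.188=0.013 → t=0.026; u2·a0=0.7164·31.188=22.343; a1+…+a4=21.724 < 22.343 ≤ a1+…+a5=31.188 → R5 fires; Y=7 P=6 X=4 B=8
Draw 4: a1=0.420, a2=0.924, a3=16.224, a4=1.680, a5=7.098, a0=26.346; τ=−ln(0.0426)/26.346=0.120 → t=0.146; u2·a0=0.3177·26.346=8.370; a1+a2=1.344 < 8.370 ≤ a1+…+a3=17.568 → R3 fires; Y=7 P=7 X=4 B=7
Draw 5: a1=0.420, a2=0.924, a3=16.562, a4=1.680, a5=8.281, a0=27.867; τ=−ln(0.1165)/27.867=0.077 → t=0.223; u2·a0=0.5523·27.867=15.391; a1+a2=1.344 < 15.391 ≤ a1+…+a3=17.906 → R3 fires; Y=7 P=8 X=4 B=6
Draw 6: a1=0.420, a2=0.924, a3=16.224, a4=1.680, a5=9.464, a0=28.712; τ=−ln(0.2074)/28.712=0.055 → t=0.278; u2·a0=0.0944·28.712=2.710; a1+a2=1.344 < 2.710 ≤ a1+…+a3=17.568 → R3 fires; Y=7 P=9 X=4 B=5
Draw 7: a1=0.420, a2=0.924, a3=15.210, a4=1.680, a5=10.647, a0=28.881; τ=−ln(0.8737)/28.881=0.005 → t=0.282; u2·a0=0.4580·28.881=13.227; a1+a2=1.344 < 13.227 ≤ a1+…+a3=16.554 → R3 fires; Y=7 P=10 X=4 B=4
Draw 8: a1=0.420, a2=0.924, a3=13.520, a4=1.680, a5=11.830, a0=28.374; τ=−ln(0.0886)/28.374=0.085 → t=0.368; u2·a0=0.4160·28.374=11.804; a1+a2=1.344 < 11.804 ≤ a1+…+a3=14.864 → R3 fires; Y=7 P=11 X=4 B=3
Draw 9: a1=0.420, a2=0.924, a3=11.154, a4=1.680, a5=13.013, a0=27.191; τ=−ln(0.1379)/27.191=0.073 → t=0.441; u2·a0=0.7069·27.191=19.221; a1+…+a4=14.178 < 19.221 ≤ a1+…+a5=27.191 → R5 fires; Y=6 P=10 X=5 B=3
Draw 10: a1=0.360, a2=0.792, a3=10.140, a4=2.100, a5=10.140, a0=23.532; τ=−ln(0.3599)/23.532=0.043 → t=0.484 > T=0.47: stop.
B first becomes ≤ 5 when it reaches 5 at the event at t=0.278.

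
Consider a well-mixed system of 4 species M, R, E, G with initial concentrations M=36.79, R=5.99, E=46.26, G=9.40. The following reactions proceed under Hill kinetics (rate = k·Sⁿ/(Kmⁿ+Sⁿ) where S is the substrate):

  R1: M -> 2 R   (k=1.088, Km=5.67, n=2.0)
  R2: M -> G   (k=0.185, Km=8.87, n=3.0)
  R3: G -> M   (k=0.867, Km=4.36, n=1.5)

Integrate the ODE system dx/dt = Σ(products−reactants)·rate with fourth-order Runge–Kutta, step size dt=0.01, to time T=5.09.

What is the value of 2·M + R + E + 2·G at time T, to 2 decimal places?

Value at T = 144.63

Check how each reaction changes W = 2·M + R + E + 2·G (weight of products minus weight of reactants):
R1: M -> 2 R: (1·2) − (2·1) = 2 − 2 = 0
R2: M -> G: (2·1) − (2·1) = 2 − 2 = 0
R3: G -> M: (2·1) − (2·1) = 2 − 2 = 0
Every reaction leaves W unchanged, so W is conserved and no simulation is needed: W(T) = W(0) = 2·36.79 + 5.99 + 46.26 + 2·9.40 = 144.63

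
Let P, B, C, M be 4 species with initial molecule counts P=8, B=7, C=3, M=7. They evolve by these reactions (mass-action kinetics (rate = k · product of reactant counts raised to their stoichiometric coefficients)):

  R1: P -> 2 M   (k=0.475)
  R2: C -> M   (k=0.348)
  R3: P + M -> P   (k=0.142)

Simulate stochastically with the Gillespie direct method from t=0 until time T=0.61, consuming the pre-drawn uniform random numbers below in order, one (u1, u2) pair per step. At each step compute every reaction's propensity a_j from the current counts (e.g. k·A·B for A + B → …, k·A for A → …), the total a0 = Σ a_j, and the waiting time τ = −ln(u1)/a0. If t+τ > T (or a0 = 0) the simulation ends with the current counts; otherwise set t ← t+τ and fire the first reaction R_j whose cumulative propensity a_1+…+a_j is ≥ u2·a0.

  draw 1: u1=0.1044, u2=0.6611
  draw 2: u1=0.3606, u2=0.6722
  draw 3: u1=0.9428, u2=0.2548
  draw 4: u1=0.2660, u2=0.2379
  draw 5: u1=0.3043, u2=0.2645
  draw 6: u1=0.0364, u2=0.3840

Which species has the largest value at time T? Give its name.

Dominant species at T: M

t=0.000: P=8 B=7 C=3 M=7
Draw 1: a1=3.800, a2=1.044, a3=7.952, a0=12.796; τ=−ln(0.1044)/12.796=0.177 → t=0.177; u2·a0=0.6611·12.796=8.459; a1+a2=4.844 < 8.459 ≤ a1+…+a3=12.796 → R3 fires; P=8 B=7 C=3 M=6
Draw 2: a1=3.800, a2=1.044, a3=6.816, a0=11.660; τ=−ln(0.3606)/11.660=0.087 → t=0.264; u2·a0=0.6722·11.660=7.838; a1+a2=4.844 < 7.838 ≤ a1+…+a3=11.660 → R3 fires; P=8 B=7 C=3 M=5
Draw 3: a1=3.800, a2=1.044, a3=5.680, a0=10.524; τ=−ln(0.9428)/10.524=0.006 → t=0.270; u2·a0=0.2548·10.524=2.682 ≤ a1=3.800 → R1 fires; P=7 B=7 C=3 M=7
Draw 4: a1=3.325, a2=1.044, a3=6.958, a0=11.327; τ=−ln(0.2660)/11.327=0.117 → t=0.387; u2·a0=0.2379·11.327=2.695 ≤ a1=3.325 → R1 fires; P=6 B=7 C=3 M=9
Draw 5: a1=2.850, a2=1.044, a3=7.668, a0=11.562; τ=−ln(0.3043)/11.562=0.103 → t=0.489; u2·a0=0.2645·11.562=3.058; a1=2.850 < 3.058 ≤ a1+a2=3.894 → R2 fires; P=6 B=7 C=2 M=10
Draw 6: a1=2.850, a2=0.696, a3=8.520, a0=12.066; τ=−ln(0.0364)/12.066=0.275 → t=0.764 > T=0.61: stop.
At T=0.61: P=6 B=7 C=2 M=10; the largest is M.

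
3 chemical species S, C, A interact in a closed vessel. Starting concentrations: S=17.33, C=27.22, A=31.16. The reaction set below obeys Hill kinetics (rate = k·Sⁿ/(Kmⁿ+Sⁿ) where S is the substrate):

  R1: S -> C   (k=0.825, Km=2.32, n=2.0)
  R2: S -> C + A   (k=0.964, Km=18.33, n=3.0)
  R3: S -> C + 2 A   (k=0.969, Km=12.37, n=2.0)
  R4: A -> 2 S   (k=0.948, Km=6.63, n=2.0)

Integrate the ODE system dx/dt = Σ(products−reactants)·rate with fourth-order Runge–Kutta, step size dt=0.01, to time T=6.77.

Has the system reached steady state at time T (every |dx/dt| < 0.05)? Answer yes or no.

Steady state at T: no

RK4 with dt=0.01: 677 steps to T=6.77. Trajectory (selected grid times):
t=0.00: S=17.33 C=27.22 A=31.16
t=0.75: S=17.27 C=28.64 A=31.77
t=1.50: S=17.22 C=30.06 A=32.38
t=2.26: S=17.17 C=31.49 A=32.99
t=3.01: S=17.13 C=32.90 A=33.59
t=3.76: S=17.09 C=34.31 A=34.18
t=4.51: S=17.05 C=35.71 A=34.77
t=5.27: S=17.02 C=37.14 A=35.36
t=6.02: S=16.99 C=38.54 A=35.95
t=6.77: S=16.96 C=39.94 A=36.53
Rates at T: R1=0.8099, R2=0.4263, R3=0.6326, R4=0.9178
dx/dt at T (Σ net stoichiometry × rate): S=-0.0332, C=+1.8688, A=+0.7738
Largest |dx/dt| is |+1.8688| (C) ≥ 0.05 → not steady.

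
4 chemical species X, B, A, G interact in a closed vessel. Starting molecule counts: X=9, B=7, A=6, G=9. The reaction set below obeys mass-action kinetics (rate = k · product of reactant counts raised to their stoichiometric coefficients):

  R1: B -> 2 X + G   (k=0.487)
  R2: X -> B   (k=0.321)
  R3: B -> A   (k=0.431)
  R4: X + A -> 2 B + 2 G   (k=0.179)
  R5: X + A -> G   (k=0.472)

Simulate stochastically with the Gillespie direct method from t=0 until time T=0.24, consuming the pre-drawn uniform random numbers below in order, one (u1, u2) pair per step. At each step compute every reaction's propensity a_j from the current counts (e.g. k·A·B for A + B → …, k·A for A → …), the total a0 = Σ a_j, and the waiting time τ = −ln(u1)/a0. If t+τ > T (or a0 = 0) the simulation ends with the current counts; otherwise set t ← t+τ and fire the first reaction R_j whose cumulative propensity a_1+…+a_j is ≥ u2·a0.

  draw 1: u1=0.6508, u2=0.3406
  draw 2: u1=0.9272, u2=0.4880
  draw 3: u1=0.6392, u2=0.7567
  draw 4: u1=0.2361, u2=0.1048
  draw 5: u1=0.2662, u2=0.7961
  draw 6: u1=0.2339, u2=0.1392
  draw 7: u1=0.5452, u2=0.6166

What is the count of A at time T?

t=0.000: X=9 B=7 A=6 G=9
Draw 1: a1=3.409, a2=2.889, a3=3.017, a4=9.666, a5=25.488, a0=44.469; τ=−ln(0.6508)/44.469=0.010 → t=0.010; u2·a0=0.3406·44.469=15.146; a1+…+a3=9.315 < 15.146 ≤ a1+…+a4=18.981 → R4 fires; X=8 B=9 A=5 G=11
Draw 2: a1=4.383, a2=2.568, a3=3.879, a4=7.160, a5=18.880, a0=36.870; τ=−ln(0.9272)/36.870=0.002 → t=0.012; u2·a0=0.4880·36.870=17.993; a1+…+a4=17.990 < 17.993 ≤ a1+…+a5=36.870 → R5 fires; X=7 B=9 A=4 G=12
Draw 3: a1=4.383, a2=2.247, a3=3.879, a4=5.012, a5=13.216, a0=28.737; τ=−ln(0.6392)/28.737=0.016 → t=0.027; u2·a0=0.7567·28.737=21.745; a1+…+a4=15.521 < 21.745 ≤ a1+…+a5=28.737 → R5 fires; X=6 B=9 A=3 G=13
Draw 4: a1=4.383, a2=1.926, a3=3.879, a4=3.222, a5=8.496, a0=21.906; τ=−ln(0.2361)/21.906=0.066 → t=0.093; u2·a0=0.1048·21.906=2.296 ≤ a1=4.383 → R1 fires; X=8 B=8 A=3 G=14
Draw 5: a1=3.896, a2=2.568, a3=3.448, a4=4.296, a5=11.328, a0=25.536; τ=−ln(0.2662)/25.536=0.052 → t=0.145; u2·a0=0.7961·25.536=20.329; a1+…+a4=14.208 < 20.329 ≤ a1+…+a5=25.536 → R5 fires; X=7 B=8 A=2 G=15
Draw 6: a1=3.896, a2=2.247, a3=3.448, a4=2.506, a5=6.608, a0=18.705; τ=−ln(0.2339)/18.705=0.078 → t=0.223; u2·a0=0.1392·18.705=2.604 ≤ a1=3.896 → R1 fires; X=9 B=7 A=2 G=16
Draw 7: a1=3.409, a2=2.889, a3=3.017, a4=3.222, a5=8.496, a0=21.033; τ=−ln(0.5452)/21.033=0.029 → t=0.252 > T=0.24: stop.
Read off A at T=0.24: 2

A at T = 2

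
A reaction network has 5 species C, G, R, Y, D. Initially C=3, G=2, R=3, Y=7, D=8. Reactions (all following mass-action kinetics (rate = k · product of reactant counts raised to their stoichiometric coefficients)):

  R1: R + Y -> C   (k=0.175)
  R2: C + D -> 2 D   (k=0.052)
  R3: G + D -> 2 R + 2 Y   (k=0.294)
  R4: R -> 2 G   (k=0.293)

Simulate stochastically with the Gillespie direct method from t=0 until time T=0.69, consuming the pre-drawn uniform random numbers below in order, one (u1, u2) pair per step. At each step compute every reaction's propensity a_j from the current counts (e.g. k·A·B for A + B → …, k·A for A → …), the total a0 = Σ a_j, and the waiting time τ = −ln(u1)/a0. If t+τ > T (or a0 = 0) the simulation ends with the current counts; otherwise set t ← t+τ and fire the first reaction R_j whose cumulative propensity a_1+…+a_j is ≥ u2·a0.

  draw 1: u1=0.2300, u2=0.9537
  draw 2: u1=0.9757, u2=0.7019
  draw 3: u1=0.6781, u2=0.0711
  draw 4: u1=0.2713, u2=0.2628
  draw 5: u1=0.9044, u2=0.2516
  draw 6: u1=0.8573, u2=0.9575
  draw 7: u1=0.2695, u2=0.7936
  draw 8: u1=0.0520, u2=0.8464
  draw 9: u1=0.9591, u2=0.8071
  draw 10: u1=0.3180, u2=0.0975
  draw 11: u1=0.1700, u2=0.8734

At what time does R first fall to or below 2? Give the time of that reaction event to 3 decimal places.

Threshold first reached at t = 0.140

t=0.000: C=3 G=2 R=3 Y=7 D=8
Draw 1: a1=3.675, a2=1.248, a3=4.704, a4=0.879, a0=10.506; τ=−ln(0.2300)/10.506=0.140 → t=0.140; u2·a0=0.9537·10.506=10.020; a1+…+a3=9.627 < 10.020 ≤ a1+…+a4=10.506 → R4 fires; C=3 G=4 R=2 Y=7 D=8
Draw 2: a1=2.450, a2=1.248, a3=9.408, a4=0.586, a0=13.692; τ=−ln(0.9757)/13.692=0.002 → t=0.142; u2·a0=0.7019·13.692=9.610; a1+a2=3.698 < 9.610 ≤ a1+…+a3=13.106 → R3 fires; C=3 G=3 R=4 Y=9 D=7
Draw 3: a1=6.300, a2=1.092, a3=6.174, a4=1.172, a0=14.738; τ=−ln(0.6781)/14.738=0.026 → t=0.168; u2·a0=0.0711·14.738=1.048 ≤ a1=6.300 → R1 fires; C=4 G=3 R=3 Y=8 D=7
Draw 4: a1=4.200, a2=1.456, a3=6.174, a4=0.879, a0=12.709; τ=−ln(0.2713)/12.709=0.103 → t=0.271; u2·a0=0.2628·12.709=3.340 ≤ a1=4.200 → R1 fires; C=5 G=3 R=2 Y=7 D=7
Draw 5: a1=2.450, a2=1.820, a3=6.174, a4=0.586, a0=11.030; τ=−ln(0.9044)/11.030=0.009 → t=0.280; u2·a0=0.2516·11.030=2.775; a1=2.450 < 2.775 ≤ a1+a2=4.270 → R2 fires; C=4 G=3 R=2 Y=7 D=8
Draw 6: a1=2.450, a2=1.664, a3=7.056, a4=0.586, a0=11.756; τ=−ln(0.8573)/11.756=0.013 → t=0.293; u2·a0=0.9575·11.756=11.256; a1+…+a3=11.170 < 11.256 ≤ a1+…+a4=11.756 → R4 fires; C=4 G=5 R=1 Y=7 D=8
Draw 7: a1=1.225, a2=1.664, a3=11.760, a4=0.293, a0=14.942; τ=−ln(0.2695)/14.942=0.088 → t=0.381; u2·a0=0.7936·14.942=11.858; a1+a2=2.889 < 11.858 ≤ a1+…+a3=14.649 → R3 fires; C=4 G=4 R=3 Y=9 D=7
Draw 8: a1=4.725, a2=1.456, a3=8.232, a4=0.879, a0=15.292; τ=−ln(0.0520)/15.292=0.193 → t=0.574; u2·a0=0.8464·15.292=12.943; a1+a2=6.181 < 12.943 ≤ a1+…+a3=14.413 → R3 fires; C=4 G=3 R=5 Y=11 D=6
Draw 9: a1=9.625, a2=1.248, a3=5.292, a4=1.465, a0=17.630; τ=−ln(0.9591)/17.630=0.002 → t=0.576; u2·a0=0.8071·17.630=14.229; a1+a2=10.873 < 14.229 ≤ a1+…+a3=16.165 → R3 fires; C=4 G=2 R=7 Y=13 D=5
Draw 10: a1=15.925, a2=1.040, a3=2.940, a4=2.051, a0=21.956; τ=−ln(0.3180)/21.956=0.052 → t=0.629; u2·a0=0.0975·21.956=2.141 ≤ a1=15.925 → R1 fires; C=5 G=2 R=6 Y=12 D=5
Draw 11: a1=12.600, a2=1.300, a3=2.940, a4=1.758, a0=18.598; τ=−ln(0.1700)/18.598=0.095 → t=0.724 > T=0.69: stop.
R first becomes ≤ 2 when it reaches 2 at the event at t=0.140.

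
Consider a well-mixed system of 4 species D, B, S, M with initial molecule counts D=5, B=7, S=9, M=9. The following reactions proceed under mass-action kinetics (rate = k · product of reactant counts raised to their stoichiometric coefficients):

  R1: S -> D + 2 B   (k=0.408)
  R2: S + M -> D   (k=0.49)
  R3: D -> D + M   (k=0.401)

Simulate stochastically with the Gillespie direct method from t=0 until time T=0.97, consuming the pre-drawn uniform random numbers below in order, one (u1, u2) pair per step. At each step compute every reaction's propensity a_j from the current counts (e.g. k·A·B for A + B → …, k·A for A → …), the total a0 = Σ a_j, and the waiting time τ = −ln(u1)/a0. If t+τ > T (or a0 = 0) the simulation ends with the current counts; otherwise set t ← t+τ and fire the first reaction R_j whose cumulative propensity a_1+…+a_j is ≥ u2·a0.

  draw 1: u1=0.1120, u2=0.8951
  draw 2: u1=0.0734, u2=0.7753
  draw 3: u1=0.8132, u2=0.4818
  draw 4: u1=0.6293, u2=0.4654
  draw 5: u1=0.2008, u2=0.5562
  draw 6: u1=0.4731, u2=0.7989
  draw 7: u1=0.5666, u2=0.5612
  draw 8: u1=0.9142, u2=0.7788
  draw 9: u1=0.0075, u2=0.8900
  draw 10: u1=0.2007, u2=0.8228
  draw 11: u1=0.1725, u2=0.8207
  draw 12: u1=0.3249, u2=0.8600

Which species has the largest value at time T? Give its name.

Dominant species at T: D

t=0.000: D=5 B=7 S=9 M=9
Draw 1: a1=3.672, a2=39.690, a3=2.005, a0=45.367; τ=−ln(0.1120)/45.367=0.048 → t=0.048; u2·a0=0.8951·45.367=40.608; a1=3.672 < 40.608 ≤ a1+a2=43.362 → R2 fires; D=6 B=7 S=8 M=8
Draw 2: a1=3.264, a2=31.360, a3=2.406, a0=37.030; τ=−ln(0.0734)/37.030=0.071 → t=0.119; u2·a0=0.7753·37.030=28.709; a1=3.264 < 28.709 ≤ a1+a2=34.624 → R2 fires; D=7 B=7 S=7 M=7
Draw 3: a1=2.856, a2=24.010, a3=2.807, a0=29.673; τ=−ln(0.8132)/29.673=0.007 → t=0.126; u2·a0=0.4818·29.673=14.296; a1=2.856 < 14.296 ≤ a1+a2=26.866 → R2 fires; D=8 B=7 S=6 M=6
Draw 4: a1=2.448, a2=17.640, a3=3.208, a0=23.296; τ=−ln(0.6293)/23.296=0.020 → t=0.146; u2·a0=0.4654·23.296=10.842; a1=2.448 < 10.842 ≤ a1+a2=20.088 → R2 fires; D=9 B=7 S=5 M=5
Draw 5: a1=2.040, a2=12.250, a3=3.609, a0=17.899; τ=−ln(0.2008)/17.899=0.090 → t=0.235; u2·a0=0.5562·17.899=9.955; a1=2.040 < 9.955 ≤ a1+a2=14.290 → R2 fires; D=10 B=7 S=4 M=4
Draw 6: a1=1.632, a2=7.840, a3=4.010, a0=13.482; τ=−ln(0.4731)/13.482=0.056 → t=0.291; u2·a0=0.7989·13.482=10.771; a1+a2=9.472 < 10.771 ≤ a1+…+a3=13.482 → R3 fires; D=10 B=7 S=4 M=5
Draw 7: a1=1.632, a2=9.800, a3=4.010, a0=15.442; τ=−ln(0.5666)/15.442=0.037 → t=0.328; u2·a0=0.5612·15.442=8.666; a1=1.632 < 8.666 ≤ a1+a2=11.432 → R2 fires; D=11 B=7 S=3 M=4
Draw 8: a1=1.224, a2=5.880, a3=4.411, a0=11.515; τ=−ln(0.9142)/11.515=0.008 → t=0.335; u2·a0=0.7788·11.515=8.968; a1+a2=7.104 < 8.968 ≤ a1+…+a3=11.515 → R3 fires; D=11 B=7 S=3 M=5
Draw 9: a1=1.224, a2=7.350, a3=4.411, a0=12.985; τ=−ln(0.0075)/12.985=0.377 → t=0.712; u2·a0=0.8900·12.985=11.557; a1+a2=8.574 < 11.557 ≤ a1+…+a3=12.985 → R3 fires; D=11 B=7 S=3 M=6
Draw 10: a1=1.224, a2=8.820, a3=4.411, a0=14.455; τ=−ln(0.2007)/14.455=0.111 → t=0.823; u2·a0=0.8228·14.455=11.894; a1+a2=10.044 < 11.894 ≤ a1+…+a3=14.455 → R3 fires; D=11 B=7 S=3 M=7
Draw 11: a1=1.224, a2=10.290, a3=4.411, a0=15.925; τ=−ln(0.1725)/15.925=0.110 → t=0.934; u2·a0=0.8207·15.925=13.070; a1+a2=11.514 < 13.070 ≤ a1+…+a3=15.925 → R3 fires; D=11 B=7 S=3 M=8
Draw 12: a1=1.224, a2=11.760, a3=4.411, a0=17.395; τ=−ln(0.3249)/17.395=0.065 → t=0.998 > T=0.97: stop.
At T=0.97: D=11 B=7 S=3 M=8; the largest is D.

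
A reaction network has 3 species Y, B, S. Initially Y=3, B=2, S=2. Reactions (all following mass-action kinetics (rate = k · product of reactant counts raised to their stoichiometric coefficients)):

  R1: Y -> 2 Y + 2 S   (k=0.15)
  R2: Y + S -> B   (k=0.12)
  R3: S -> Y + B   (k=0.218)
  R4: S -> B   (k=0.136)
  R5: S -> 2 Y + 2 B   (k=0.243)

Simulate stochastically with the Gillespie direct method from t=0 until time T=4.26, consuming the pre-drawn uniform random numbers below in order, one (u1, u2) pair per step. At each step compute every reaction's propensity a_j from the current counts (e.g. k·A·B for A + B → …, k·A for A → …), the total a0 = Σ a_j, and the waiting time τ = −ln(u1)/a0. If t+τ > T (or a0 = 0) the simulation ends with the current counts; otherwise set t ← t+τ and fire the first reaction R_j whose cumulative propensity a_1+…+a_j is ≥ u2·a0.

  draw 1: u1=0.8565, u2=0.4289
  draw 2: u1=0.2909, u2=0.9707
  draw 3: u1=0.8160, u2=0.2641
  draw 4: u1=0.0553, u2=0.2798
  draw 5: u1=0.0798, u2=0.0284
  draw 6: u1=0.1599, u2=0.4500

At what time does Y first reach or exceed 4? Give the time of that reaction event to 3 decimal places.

t=0.000: Y=3 B=2 S=2
Draw 1: a1=0.450, a2=0.720, a3=0.436, a4=0.272, a5=0.486, a0=2.364; τ=−ln(0.8565)/2.364=0.066 → t=0.066; u2·a0=0.4289·2.364=1.014; a1=0.450 < 1.014 ≤ a1+a2=1.170 → R2 fires; Y=2 B=3 S=1
Draw 2: a1=0.300, a2=0.240, a3=0.218, a4=0.136, a5=0.243, a0=1.137; τ=−ln(0.2909)/1.137=1.086 → t=1.152; u2·a0=0.9707·1.137=1.104; a1+…+a4=0.894 < 1.104 ≤ a1+…+a5=1.137 → R5 fires; Y=4 B=5 S=0
Draw 3: a1=0.600, a2=0.000, a3=0.000, a4=0.000, a5=0.000, a0=0.600; τ=−ln(0.8160)/0.600=0.339 → t=1.490; u2·a0=0.2641·0.600=0.158 ≤ a1=0.600 → R1 fires; Y=5 B=5 S=2
Draw 4: a1=0.750, a2=1.200, a3=0.436, a4=0.272, a5=0.486, a0=3.144; τ=−ln(0.0553)/3.144=0.921 → t=2.411; u2·a0=0.2798·3.144=0.880; a1=0.750 < 0.880 ≤ a1+a2=1.950 → R2 fires; Y=4 B=6 S=1
Draw 5: a1=0.600, a2=0.480, a3=0.218, a4=0.136, a5=0.243, a0=1.677; τ=−ln(0.0798)/1.677=1.508 → t=3.919; u2·a0=0.0284·1.677=0.048 ≤ a1=0.600 → R1 fires; Y=5 B=6 S=3
Draw 6: a1=0.750, a2=1.800, a3=0.654, a4=0.408, a5=0.729, a0=4.341; τ=−ln(0.1599)/4.341=0.422 → t=4.341 > T=4.26: stop.
Y first becomes ≥ 4 when it reaches 4 at the event at t=1.152.

Threshold first reached at t = 1.152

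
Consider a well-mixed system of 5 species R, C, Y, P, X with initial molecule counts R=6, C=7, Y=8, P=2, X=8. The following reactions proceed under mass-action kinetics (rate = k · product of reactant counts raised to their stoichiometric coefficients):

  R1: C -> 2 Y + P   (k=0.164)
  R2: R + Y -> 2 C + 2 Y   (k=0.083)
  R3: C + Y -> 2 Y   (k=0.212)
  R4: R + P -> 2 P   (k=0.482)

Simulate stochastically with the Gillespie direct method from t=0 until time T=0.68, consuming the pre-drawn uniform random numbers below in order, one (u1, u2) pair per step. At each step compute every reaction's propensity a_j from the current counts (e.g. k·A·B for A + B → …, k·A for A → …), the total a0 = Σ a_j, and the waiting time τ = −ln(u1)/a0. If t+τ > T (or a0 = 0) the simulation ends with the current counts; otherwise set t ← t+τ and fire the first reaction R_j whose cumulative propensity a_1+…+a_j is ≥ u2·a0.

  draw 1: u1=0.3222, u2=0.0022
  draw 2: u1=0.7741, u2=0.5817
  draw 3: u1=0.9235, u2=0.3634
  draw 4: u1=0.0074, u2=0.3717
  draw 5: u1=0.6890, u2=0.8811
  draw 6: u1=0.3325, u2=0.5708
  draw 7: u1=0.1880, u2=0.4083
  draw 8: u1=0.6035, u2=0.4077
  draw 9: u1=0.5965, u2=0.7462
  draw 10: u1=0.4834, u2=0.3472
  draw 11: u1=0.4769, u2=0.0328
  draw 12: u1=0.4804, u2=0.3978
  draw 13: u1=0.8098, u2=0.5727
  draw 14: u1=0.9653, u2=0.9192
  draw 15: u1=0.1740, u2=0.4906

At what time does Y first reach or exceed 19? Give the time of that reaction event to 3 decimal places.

Threshold first reached at t = 0.570

t=0.000: R=6 C=7 Y=8 P=2 X=8
Draw 1: a1=1.148, a2=3.984, a3=11.872, a4=5.784, a0=22.788; τ=−ln(0.3222)/22.788=0.050 → t=0.050; u2·a0=0.0022·22.788=0.050 ≤ a1=1.148 → R1 fires; R=6 C=6 Y=10 P=3 X=8
Draw 2: a1=0.984, a2=4.980, a3=12.720, a4=8.676, a0=27.360; τ=−ln(0.7741)/27.360=0.009 → t=0.059; u2·a0=0.5817·27.360=15.915; a1+a2=5.964 < 15.915 ≤ a1+…+a3=18.684 → R3 fires; R=6 C=5 Y=11 P=3 X=8
Draw 3: a1=0.820, a2=5.478, a3=11.660, a4=8.676, a0=26.634; τ=−ln(0.9235)/26.634=0.003 → t=0.062; u2·a0=0.3634·26.634=9.679; a1+a2=6.298 < 9.679 ≤ a1+…+a3=17.958 → R3 fires; R=6 C=4 Y=12 P=3 X=8
Draw 4: a1=0.656, a2=5.976, a3=10.176, a4=8.676, a0=25.484; τ=−ln(0.0074)/25.484=0.193 → t=0.255; u2·a0=0.3717·25.484=9.472; a1+a2=6.632 < 9.472 ≤ a1+…+a3=16.808 → R3 fires; R=6 C=3 Y=13 P=3 X=8
Draw 5: a1=0.492, a2=6.474, a3=8.268, a4=8.676, a0=23.910; τ=−ln(0.6890)/23.910=0.016 → t=0.270; u2·a0=0.8811·23.910=21.067; a1+…+a3=15.234 < 21.067 ≤ a1+…+a4=23.910 → R4 fires; R=5 C=3 Y=13 P=4 X=8
Draw 6: a1=0.492, a2=5.395, a3=8.268, a4=9.640, a0=23.795; τ=−ln(0.3325)/23.795=0.046 → t=0.316; u2·a0=0.5708·23.795=13.582; a1+a2=5.887 < 13.582 ≤ a1+…+a3=14.155 → R3 fires; R=5 C=2 Y=14 P=4 X=8
Draw 7: a1=0.328, a2=5.810, a3=5.936, a4=9.640, a0=21.714; τ=−ln(0.1880)/21.714=0.077 → t=0.393; u2·a0=0.4083·21.714=8.866; a1+a2=6.138 < 8.866 ≤ a1+…+a3=12.074 → R3 fires; R=5 C=1 Y=15 P=4 X=8
Draw 8: a1=0.164, a2=6.225, a3=3.180, a4=9.640, a0=19.209; τ=−ln(0.6035)/19.209=0.026 → t=0.420; u2·a0=0.4077·19.209=7.832; a1+a2=6.389 < 7.832 ≤ a1+…+a3=9.569 → R3 fires; R=5 C=0 Y=16 P=4 X=8
Draw 9: a1=0.000, a2=6.640, a3=0.000, a4=9.640, a0=16.280; τ=−ln(0.5965)/16.280=0.032 → t=0.451; u2·a0=0.7462·16.280=12.148; a1+…+a3=6.640 < 12.148 ≤ a1+…+a4=16.280 → R4 fires; R=4 C=0 Y=16 P=5 X=8
Draw 10: a1=0.000, a2=5.312, a3=0.000, a4=9.640, a0=14.952; τ=−ln(0.4834)/14.952=0.049 → t=0.500; u2·a0=0.3472·14.952=5.191; a1=0.000 < 5.191 ≤ a1+a2=5.312 → R2 fires; R=3 C=2 Y=17 P=5 X=8
Draw 11: a1=0.328, a2=4.233, a3=7.208, a4=7.230, a0=18.999; τ=−ln(0.4769)/18.999=0.039 → t=0.539; u2·a0=0.0328·18.999=0.623; a1=0.328 < 0.623 ≤ a1+a2=4.561 → R2 fires; R=2 C=4 Y=18 P=5 X=8
Draw 12: a1=0.656, a2=2.988, a3=15.264, a4=4.820, a0=23.728; τ=−ln(0.4804)/23.728=0.031 → t=0.570; u2·a0=0.3978·23.728=9.439; a1+a2=3.644 < 9.439 ≤ a1+…+a3=18.908 → R3 fires; R=2 C=3 Y=19 P=5 X=8
Draw 13: a1=0.492, a2=3.154, a3=12.084, a4=4.820, a0=20.550; τ=−ln(0.8098)/20.550=0.010 → t=0.580; u2·a0=0.5727·20.550=11.769; a1+a2=3.646 < 11.769 ≤ a1+…+a3=15.730 → R3 fires; R=2 C=2 Y=20 P=5 X=8
Draw 14: a1=0.328, a2=3.320, a3=8.480, a4=4.820, a0=16.948; τ=−ln(0.9653)/16.948=0.002 → t=0.582; u2·a0=0.9192·16.948=15.579; a1+…+a3=12.128 < 15.579 ≤ a1+…+a4=16.948 → R4 fires; R=1 C=2 Y=20 P=6 X=8
Draw 15: a1=0.328, a2=1.660, a3=8.480, a4=2.892, a0=13.360; τ=−ln(0.1740)/13.360=0.131 → t=0.713 > T=0.68: stop.
Y first becomes ≥ 19 when it reaches 19 at the event at t=0.570.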